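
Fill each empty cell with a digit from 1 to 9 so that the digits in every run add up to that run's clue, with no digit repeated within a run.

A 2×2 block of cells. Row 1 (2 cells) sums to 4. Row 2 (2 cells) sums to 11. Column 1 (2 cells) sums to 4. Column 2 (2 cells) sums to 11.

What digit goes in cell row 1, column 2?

3

4 in 2 cells must be {1,3}.
The 4 across and the 11 down share only 3, so (1,2) = 3.
The 11 across and the 4 down share only 3, so (2,1) = 3.
(2,2) = 11 − 3 = 8 completes the 11 across.
(1,1) = 4 − 3 = 1 completes the 4 across.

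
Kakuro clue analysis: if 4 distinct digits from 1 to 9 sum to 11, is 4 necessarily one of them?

The only way to make 11 from 4 distinct digits is {1,2,3,5}, which does not contain 4.

No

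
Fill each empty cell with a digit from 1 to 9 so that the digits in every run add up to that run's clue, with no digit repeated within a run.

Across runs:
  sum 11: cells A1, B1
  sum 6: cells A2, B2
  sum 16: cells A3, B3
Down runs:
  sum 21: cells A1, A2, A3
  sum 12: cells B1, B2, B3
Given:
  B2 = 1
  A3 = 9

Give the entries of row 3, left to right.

9 7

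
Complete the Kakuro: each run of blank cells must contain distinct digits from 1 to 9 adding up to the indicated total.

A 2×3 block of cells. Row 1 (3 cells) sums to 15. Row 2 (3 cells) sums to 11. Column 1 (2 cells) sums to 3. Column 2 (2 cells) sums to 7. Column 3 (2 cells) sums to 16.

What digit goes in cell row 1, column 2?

3 in 2 cells must be {1,2}; 16 in 2 cells must be {7,9}.
The 11 across and the 16 down share only 7, so (2,3) = 7.
(1,3) = 16 − 7 = 9 completes the 16 down.
Given what's placed, (2,1) must be 1 to fit the 11 across and 3 down.
(2,2) = 11 − 8 = 3 completes the 11 across.
(1,1) = 3 − 1 = 2 completes the 3 down.
(1,2) = 15 − 11 = 4 completes the 15 across.

4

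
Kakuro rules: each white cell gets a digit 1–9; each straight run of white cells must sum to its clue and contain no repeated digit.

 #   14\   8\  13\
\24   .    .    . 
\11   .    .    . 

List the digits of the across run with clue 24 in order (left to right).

8 7 9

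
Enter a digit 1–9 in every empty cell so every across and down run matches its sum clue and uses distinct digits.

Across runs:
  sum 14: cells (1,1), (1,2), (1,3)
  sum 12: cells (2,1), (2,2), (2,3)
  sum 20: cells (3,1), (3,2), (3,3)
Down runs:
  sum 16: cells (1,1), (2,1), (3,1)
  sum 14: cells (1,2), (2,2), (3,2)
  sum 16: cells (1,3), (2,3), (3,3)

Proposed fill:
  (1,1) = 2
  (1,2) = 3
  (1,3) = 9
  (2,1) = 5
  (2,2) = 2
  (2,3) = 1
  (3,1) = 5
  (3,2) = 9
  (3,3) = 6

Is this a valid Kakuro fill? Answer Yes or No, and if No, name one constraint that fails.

No — the down run (1,1)–(3,1) sums to 12, not 16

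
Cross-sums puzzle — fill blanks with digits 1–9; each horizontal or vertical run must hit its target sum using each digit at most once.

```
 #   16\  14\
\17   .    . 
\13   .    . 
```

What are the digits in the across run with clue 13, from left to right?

17 in 2 cells must be {8,9}; 16 in 2 cells must be {7,9}.
The 17 across and the 16 down share only 9, so R1C1 = 9.
R1C2 = 17 − 9 = 8 completes the 17 across.
R2C1 = 16 − 9 = 7 completes the 16 down.
R2C2 = 13 − 7 = 6 completes the 13 across.

7 6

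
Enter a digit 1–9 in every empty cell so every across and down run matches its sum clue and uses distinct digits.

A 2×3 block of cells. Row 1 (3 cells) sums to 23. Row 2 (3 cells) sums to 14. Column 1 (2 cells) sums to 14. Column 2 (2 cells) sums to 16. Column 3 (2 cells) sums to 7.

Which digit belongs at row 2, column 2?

7

23 in 3 cells must be {6,8,9}; 16 in 2 cells must be {7,9}.
The 23 across and the 16 down share only 9, so (1,2) = 9.
Given what's placed, (1,3) must be 6 to fit the 23 across and 7 down.
(2,2) = 16 − 9 = 7 completes the 16 down.
(2,3) = 7 − 6 = 1 completes the 7 down.
(1,1) = 23 − 15 = 8 completes the 23 across.
(2,1) = 14 − 8 = 6 completes the 14 across.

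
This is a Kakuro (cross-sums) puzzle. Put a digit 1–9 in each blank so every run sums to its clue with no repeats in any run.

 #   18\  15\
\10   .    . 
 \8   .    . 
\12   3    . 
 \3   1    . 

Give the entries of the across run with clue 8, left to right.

5 3

3 in 2 cells must be {1,2}.
R3C2 = 12 − 3 = 9 completes the 12 across.
R4C2 = 3 − 1 = 2 completes the 3 across.
No cell is forced outright now. R1C2 can only be 1 or 3 (the digits allowed by both its 10 across and its 15 down). If R1C2 = 3: then R1C1 would have to be in {7} for the 10 across but in {5,6,8,9} for the 18 down — contradiction. So R1C2 = 1.
R1C1 = 10 − 1 = 9 completes the 10 across.
R2C1 = 18 − 13 = 5 completes the 18 down.
R2C2 = 8 − 5 = 3 completes the 8 across.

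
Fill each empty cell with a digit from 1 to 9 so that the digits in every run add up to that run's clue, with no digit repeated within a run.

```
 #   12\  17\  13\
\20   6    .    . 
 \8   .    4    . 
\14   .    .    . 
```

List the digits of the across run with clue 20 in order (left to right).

Given what's placed, R1C2 must be 5 to fit the 20 across and 17 down.
R1C3 = 20 − 11 = 9 completes the 20 across.
Given what's placed, R2C1 must be 1 to fit the 8 across and 12 down.
R2C3 = 8 − 5 = 3 completes the 8 across.
R3C1 = 12 − 7 = 5 completes the 12 down.
R3C2 = 17 − 9 = 8 completes the 17 down.
R3C3 = 14 − 13 = 1 completes the 14 across.

6, 5, 9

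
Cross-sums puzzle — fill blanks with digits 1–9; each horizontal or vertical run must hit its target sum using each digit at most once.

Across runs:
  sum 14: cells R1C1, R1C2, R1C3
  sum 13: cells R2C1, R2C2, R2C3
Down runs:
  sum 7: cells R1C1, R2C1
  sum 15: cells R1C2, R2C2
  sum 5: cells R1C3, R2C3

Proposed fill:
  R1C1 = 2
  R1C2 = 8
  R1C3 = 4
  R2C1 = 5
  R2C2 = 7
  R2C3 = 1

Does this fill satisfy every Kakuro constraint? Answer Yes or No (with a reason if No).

Across: 2+8+4=14; 5+7+1=13. Down: 2+5=7; 8+7=15; 4+1=5. No digit repeats within any run.

Yes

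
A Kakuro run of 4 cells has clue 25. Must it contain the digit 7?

Counterexample: {2,6,8,9} sums to 25 without using 7.

No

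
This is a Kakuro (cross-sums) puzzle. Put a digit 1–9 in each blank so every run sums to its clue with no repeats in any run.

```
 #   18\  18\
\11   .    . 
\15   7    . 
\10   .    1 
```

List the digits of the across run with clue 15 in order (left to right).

7 8

R2C2 = 15 − 7 = 8 completes the 15 across.
R3C1 = 10 − 1 = 9 completes the 10 across.
R1C1 = 18 − 16 = 2 completes the 18 down.
R1C2 = 11 − 2 = 9 completes the 11 across.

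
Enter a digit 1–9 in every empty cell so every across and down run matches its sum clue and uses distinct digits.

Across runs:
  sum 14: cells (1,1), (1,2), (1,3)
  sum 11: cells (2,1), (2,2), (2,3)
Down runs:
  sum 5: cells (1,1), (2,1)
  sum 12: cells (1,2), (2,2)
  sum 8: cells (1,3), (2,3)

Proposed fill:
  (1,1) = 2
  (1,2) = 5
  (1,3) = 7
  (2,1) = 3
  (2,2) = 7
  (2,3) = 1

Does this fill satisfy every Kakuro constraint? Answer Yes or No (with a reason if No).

Across: 2+5+7=14; 3+7+1=11. Down: 2+3=5; 5+7=12; 7+1=8. No digit repeats within any run.

Yes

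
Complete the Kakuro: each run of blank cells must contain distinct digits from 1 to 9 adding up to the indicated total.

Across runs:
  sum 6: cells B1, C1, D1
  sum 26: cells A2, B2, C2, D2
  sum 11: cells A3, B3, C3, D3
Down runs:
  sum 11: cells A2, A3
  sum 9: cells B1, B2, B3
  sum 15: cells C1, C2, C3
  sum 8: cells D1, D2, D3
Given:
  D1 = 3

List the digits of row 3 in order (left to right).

2 3 5 1

6 in 3 cells must be {1,2,3}; 11 in 4 cells must be {1,2,3,5}.
D2 = 4: the only remaining digit allowed by both the 26 across and the 8 down.
D3 = 8 − 7 = 1 completes the 8 down.
Nothing is forced directly, so branch on B1, whose candidates are 1 or 2. If B1 = 2: that forces C1 = 1, B2 = 6, C2 = 9, after which B3 would have to be in {2,3,5} for the 11 across but in {1} for the 9 down — contradiction. So B1 = 1.
C1 = 6 − 4 = 2 completes the 6 across.
C3 = 5: the only remaining digit allowed by both the 11 across and the 15 down.
C2 = 15 − 7 = 8 completes the 15 down.
Given what's placed, B2 must be 5 to fit the 26 across and 9 down.
B3 = 9 − 6 = 3 completes the 9 down.
A2 = 26 − 17 = 9 completes the 26 across.
A3 = 11 − 9 = 2 completes the 11 across.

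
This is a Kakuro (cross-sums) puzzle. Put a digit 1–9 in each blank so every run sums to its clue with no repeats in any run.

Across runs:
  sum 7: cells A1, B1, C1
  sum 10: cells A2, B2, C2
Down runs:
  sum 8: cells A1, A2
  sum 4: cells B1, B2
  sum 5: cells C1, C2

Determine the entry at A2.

7 in 3 cells must be {1,2,4}; 4 in 2 cells must be {1,3}.
The 7 across and the 4 down share only 1, so B1 = 1.
B2 = 4 − 1 = 3 completes the 4 down.
Given what's placed, A1 must be 2 to fit the 7 across and 8 down.
C1 = 7 − 3 = 4 completes the 7 across.
A2 = 8 − 2 = 6 completes the 8 down.
C2 = 10 − 9 = 1 completes the 10 across.

6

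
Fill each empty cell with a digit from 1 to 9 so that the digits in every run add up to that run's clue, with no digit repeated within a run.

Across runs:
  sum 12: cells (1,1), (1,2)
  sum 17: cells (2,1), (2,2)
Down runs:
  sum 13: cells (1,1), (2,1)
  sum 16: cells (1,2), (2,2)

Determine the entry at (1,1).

5

17 in 2 cells must be {8,9}; 16 in 2 cells must be {7,9}.
The 17 across and the 16 down share only 9, so (2,2) = 9.
(1,2) = 16 − 9 = 7 completes the 16 down.
(2,1) = 17 − 9 = 8 completes the 17 across.
(1,1) = 12 − 7 = 5 completes the 12 across.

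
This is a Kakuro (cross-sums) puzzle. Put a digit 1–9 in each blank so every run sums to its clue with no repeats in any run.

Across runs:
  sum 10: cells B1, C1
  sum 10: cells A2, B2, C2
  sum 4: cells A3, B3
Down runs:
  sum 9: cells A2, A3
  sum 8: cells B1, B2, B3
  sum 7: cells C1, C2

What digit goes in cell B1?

4 in 2 cells must be {1,3}.
Nothing is forced directly, so branch on A3, whose candidates are 1 or 3. If A3 = 1: then A2 would have to be in {1,2,3,4,5,6,7} for the 10 across but in {8} for the 9 down — contradiction. So A3 = 3.
A2 = 9 − 3 = 6 completes the 9 down.
B3 = 4 − 3 = 1 completes the 4 across.
B2 = 3: the only remaining digit allowed by both the 10 across and the 8 down.
C2 = 10 − 9 = 1 completes the 10 across.
B1 = 8 − 4 = 4 completes the 8 down.
C1 = 10 − 4 = 6 completes the 10 across.

4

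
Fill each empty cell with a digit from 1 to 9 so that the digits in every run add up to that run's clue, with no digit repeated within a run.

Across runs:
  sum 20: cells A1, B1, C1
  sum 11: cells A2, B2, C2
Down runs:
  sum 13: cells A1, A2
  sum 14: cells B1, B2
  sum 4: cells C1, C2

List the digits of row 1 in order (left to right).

4 in 2 cells must be {1,3}.
The 20 across and the 4 down share only 3, so C1 = 3.
C2 = 4 − 3 = 1 completes the 4 down.
Nothing is forced directly, so branch on B2, whose candidates are 6 or 8. If B2 = 8: then B1 would have to be in {8,9} for the 20 across but in {6} for the 14 down — contradiction. So B2 = 6.
B1 = 14 − 6 = 8 completes the 14 down.
A2 = 11 − 7 = 4 completes the 11 across.
A1 = 20 − 11 = 9 completes the 20 across.

9, 8, 3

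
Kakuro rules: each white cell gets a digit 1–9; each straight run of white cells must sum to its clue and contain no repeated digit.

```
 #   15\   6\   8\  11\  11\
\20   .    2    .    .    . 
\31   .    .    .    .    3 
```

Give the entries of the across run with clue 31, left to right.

9 4 7 8 3

R1C5 = 11 − 3 = 8 completes the 11 down.
R2C2 = 6 − 2 = 4 completes the 6 down.
Given what's placed, R2C3 must be 7 to fit the 31 across and 8 down.
Given what's placed, R1C1 must be 6 to fit the 20 across and 15 down.
R1C3 = 8 − 7 = 1 completes the 8 down.
R1C4 = 20 − 17 = 3 completes the 20 across.
R2C1 = 15 − 6 = 9 completes the 15 down.
R2C4 = 31 − 23 = 8 completes the 31 across.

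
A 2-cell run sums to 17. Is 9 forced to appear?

The only way to make 17 from 2 distinct digits is {8,9}, which contains 9.

Yes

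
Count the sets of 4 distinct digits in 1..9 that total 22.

4 distinct digits from 1–9 sum between 10 and 30.

11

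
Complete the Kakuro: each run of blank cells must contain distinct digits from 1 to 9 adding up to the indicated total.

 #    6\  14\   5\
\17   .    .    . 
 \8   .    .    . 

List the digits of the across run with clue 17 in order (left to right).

The 8 across and the 14 down share only 5, so R2C2 = 5.
R1C2 = 14 − 5 = 9 completes the 14 down.
Nothing is forced directly, so branch on R2C1, whose candidates are 1 or 2. If R2C1 = 2: then R1C1 would have to be in {1,2,3,5,6,7} for the 17 across but in {4} for the 6 down — contradiction. So R2C1 = 1.
R1C1 = 6 − 1 = 5 completes the 6 down.
R1C3 = 17 − 14 = 3 completes the 17 across.
R2C3 = 8 − 6 = 2 completes the 8 across.

5 9 3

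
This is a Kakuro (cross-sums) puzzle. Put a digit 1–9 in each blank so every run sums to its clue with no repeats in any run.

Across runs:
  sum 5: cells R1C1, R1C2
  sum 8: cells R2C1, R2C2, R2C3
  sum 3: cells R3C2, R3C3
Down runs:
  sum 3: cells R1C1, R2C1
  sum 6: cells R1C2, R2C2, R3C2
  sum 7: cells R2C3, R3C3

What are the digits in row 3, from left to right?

1 2

3 in 2 cells must be {1,2}; 6 in 3 cells must be {1,2,3}.
Nothing is forced directly, so branch on R1C1, whose candidates are 1 or 2. If R1C1 = 1: then R1C2 would have to be in {4} for the 5 across but in {1,2,3} for the 6 down — contradiction. So R1C1 = 2.
R1C2 = 5 − 2 = 3 completes the 5 across.
R2C1 = 3 − 2 = 1 completes the 3 down.
R2C2 = 2: the only remaining digit allowed by both the 8 across and the 6 down.
R2C3 = 8 − 3 = 5 completes the 8 across.
R3C2 = 6 − 5 = 1 completes the 6 down.
R3C3 = 3 − 1 = 2 completes the 3 across.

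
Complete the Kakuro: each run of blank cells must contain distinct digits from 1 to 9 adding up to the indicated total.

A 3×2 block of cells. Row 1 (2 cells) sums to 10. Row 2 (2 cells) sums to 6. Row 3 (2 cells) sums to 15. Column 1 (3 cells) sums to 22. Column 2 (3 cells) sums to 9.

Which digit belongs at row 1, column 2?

The 6 across and the 22 down share only 5, so (2,1) = 5.
(2,2) = 6 − 5 = 1 completes the 6 across.
Given what's placed, (3,2) must be 6 to fit the 15 across and 9 down.
(1,2) = 9 − 7 = 2 completes the 9 down.
(3,1) = 15 − 6 = 9 completes the 15 across.
(1,1) = 10 − 2 = 8 completes the 10 across.

2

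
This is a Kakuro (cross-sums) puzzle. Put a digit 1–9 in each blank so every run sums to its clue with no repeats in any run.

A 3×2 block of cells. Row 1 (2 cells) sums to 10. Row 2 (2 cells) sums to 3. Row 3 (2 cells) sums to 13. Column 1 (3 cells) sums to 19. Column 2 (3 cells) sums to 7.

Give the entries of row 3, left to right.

3 in 2 cells must be {1,2}; 7 in 3 cells must be {1,2,4}.
The 3 across and the 19 down share only 2, so (2,1) = 2.
(2,2) = 3 − 2 = 1 completes the 3 across.
Given what's placed, (3,2) must be 4 to fit the 13 across and 7 down.
(1,2) = 7 − 5 = 2 completes the 7 down.
(3,1) = 13 − 4 = 9 completes the 13 across.
(1,1) = 10 − 2 = 8 completes the 10 across.

9 4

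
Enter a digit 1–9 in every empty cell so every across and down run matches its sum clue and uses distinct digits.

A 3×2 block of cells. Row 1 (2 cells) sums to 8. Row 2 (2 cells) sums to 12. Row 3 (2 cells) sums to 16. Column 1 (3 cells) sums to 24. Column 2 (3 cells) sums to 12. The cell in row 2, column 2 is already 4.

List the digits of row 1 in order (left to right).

16 in 2 cells must be {7,9}; 24 in 3 cells must be {7,8,9}.
The 8 across and the 24 down share only 7, so (1,1) = 7.
(1,2) = 8 − 7 = 1 completes the 8 across.
(2,1) = 12 − 4 = 8 completes the 12 across.
(3,1) = 24 − 15 = 9 completes the 24 down.
(3,2) = 16 − 9 = 7 completes the 16 across.

7, 1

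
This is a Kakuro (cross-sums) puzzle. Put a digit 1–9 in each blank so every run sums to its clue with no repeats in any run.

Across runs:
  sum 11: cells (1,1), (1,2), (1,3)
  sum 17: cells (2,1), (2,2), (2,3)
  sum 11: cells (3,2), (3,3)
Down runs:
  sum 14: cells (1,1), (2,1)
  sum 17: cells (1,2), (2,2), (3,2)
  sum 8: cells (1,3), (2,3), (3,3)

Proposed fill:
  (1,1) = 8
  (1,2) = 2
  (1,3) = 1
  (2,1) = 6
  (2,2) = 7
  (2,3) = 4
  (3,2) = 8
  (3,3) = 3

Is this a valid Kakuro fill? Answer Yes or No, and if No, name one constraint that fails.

Yes

Across: 8+2+1=11; 6+7+4=17; 8+3=11. Down: 8+6=14; 2+7+8=17; 1+4+3=8. No digit repeats within any run.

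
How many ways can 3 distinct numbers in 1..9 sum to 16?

8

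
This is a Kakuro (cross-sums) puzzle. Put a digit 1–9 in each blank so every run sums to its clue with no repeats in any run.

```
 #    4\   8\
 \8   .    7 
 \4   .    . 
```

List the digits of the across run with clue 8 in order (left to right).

4 in 2 cells must be {1,3}.
R1C1 = 8 − 7 = 1 completes the 8 across.
R2C1 = 4 − 1 = 3 completes the 4 down.
R2C2 = 4 − 3 = 1 completes the 4 across.

1, 7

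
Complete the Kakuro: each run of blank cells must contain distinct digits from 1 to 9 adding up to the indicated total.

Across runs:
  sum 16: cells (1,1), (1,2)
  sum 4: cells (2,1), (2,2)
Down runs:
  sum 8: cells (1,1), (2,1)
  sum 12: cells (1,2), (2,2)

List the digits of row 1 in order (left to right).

7 9

16 in 2 cells must be {7,9}; 4 in 2 cells must be {1,3}.
The 16 across and the 8 down share only 7, so (1,1) = 7.
(1,2) = 16 − 7 = 9 completes the 16 across.
(2,1) = 8 − 7 = 1 completes the 8 down.
(2,2) = 4 − 1 = 3 completes the 4 across.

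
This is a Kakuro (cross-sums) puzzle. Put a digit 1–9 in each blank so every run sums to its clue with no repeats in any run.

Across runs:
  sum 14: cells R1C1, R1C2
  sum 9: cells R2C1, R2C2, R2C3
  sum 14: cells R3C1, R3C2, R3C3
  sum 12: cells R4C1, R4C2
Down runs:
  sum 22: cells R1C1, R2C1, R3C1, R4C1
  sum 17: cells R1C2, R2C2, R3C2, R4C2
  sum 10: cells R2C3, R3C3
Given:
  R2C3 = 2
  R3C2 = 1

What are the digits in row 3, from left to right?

5, 1, 8

R3C3 = 10 − 2 = 8 completes the 10 down.
R3C1 = 14 − 9 = 5 completes the 14 across.
Nothing is forced directly, so branch on R2C2, whose candidates are 3 or 4 or 6. If R2C2 = 4: that forces R2C1 = 3, R4C1 = 8, after which R4C2 would have to be in {4} for the 12 across but in {3,5,7,9} for the 17 down — contradiction. If R2C2 = 6: that forces R1C2 = 8, R2C1 = 1, after which R4C2 would have to be in {3,4,5,7,8,9} for the 12 across but in {2} for the 17 down — contradiction. So R2C2 = 3.
R2C1 = 9 − 5 = 4 completes the 9 across.
Given what's placed, R4C1 must be 7 to fit the 12 across and 22 down.
R4C2 = 12 − 7 = 5 completes the 12 across.
R1C1 = 22 − 16 = 6 completes the 22 down.
R1C2 = 14 − 6 = 8 completes the 14 across.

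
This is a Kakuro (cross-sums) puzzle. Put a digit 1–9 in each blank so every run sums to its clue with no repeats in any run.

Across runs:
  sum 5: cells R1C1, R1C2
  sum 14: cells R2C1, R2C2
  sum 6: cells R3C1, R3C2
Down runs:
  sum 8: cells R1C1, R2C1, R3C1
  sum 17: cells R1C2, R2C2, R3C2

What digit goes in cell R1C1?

The 14 across and the 8 down share only 5, so R2C1 = 5.
R2C2 = 14 − 5 = 9 completes the 14 across.
Nothing is forced directly, so branch on R1C1, whose candidates are 1 or 2. If R1C1 = 1: then R1C2 would have to be in {4} for the 5 across but in {1,2,3,5,6,7} for the 17 down — contradiction. So R1C1 = 2.
R1C2 = 5 − 2 = 3 completes the 5 across.
R3C1 = 8 − 7 = 1 completes the 8 down.
R3C2 = 6 − 1 = 5 completes the 6 across.

2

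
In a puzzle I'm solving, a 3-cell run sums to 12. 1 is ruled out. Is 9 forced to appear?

Counterexample: {2,3,7} sums to 12 under that restriction without using 9.

No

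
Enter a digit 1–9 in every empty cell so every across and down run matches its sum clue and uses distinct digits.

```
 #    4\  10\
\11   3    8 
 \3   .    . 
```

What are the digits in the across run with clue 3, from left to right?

3 in 2 cells must be {1,2}; 4 in 2 cells must be {1,3}.
R2C1 = 4 − 3 = 1 completes the 4 down.
R2C2 = 3 − 1 = 2 completes the 3 across.

1 2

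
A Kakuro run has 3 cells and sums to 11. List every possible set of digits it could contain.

{1,2,8}; {1,3,7}; {1,4,6}; {2,3,6}; {2,4,5}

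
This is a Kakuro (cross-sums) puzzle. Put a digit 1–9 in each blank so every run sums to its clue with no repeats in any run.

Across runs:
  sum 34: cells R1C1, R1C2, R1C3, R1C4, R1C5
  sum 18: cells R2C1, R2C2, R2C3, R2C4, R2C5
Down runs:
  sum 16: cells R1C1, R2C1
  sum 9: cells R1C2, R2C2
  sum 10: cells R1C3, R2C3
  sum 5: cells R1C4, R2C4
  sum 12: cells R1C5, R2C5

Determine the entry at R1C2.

34 in 5 cells must be {4,6,7,8,9}; 16 in 2 cells must be {7,9}.
Only 4 fits R1C4 under both its across sum 34 and down sum 5.
The 18 across and the 16 down share only 7, so R2C1 = 7.
R2C4 = 5 − 4 = 1 completes the 5 down.
R1C1 = 16 − 7 = 9 completes the 16 down.
No cell is forced outright now. R1C5 can only be 7 or 8 (the digits allowed by both its 34 across and its 12 down). If R1C5 = 8: then R2C5 would have to be in {2,3,5} for the 18 across but in {4} for the 12 down — contradiction. So R1C5 = 7.
R2C5 = 12 − 7 = 5 completes the 12 down.
Nothing is forced directly, so branch on R2C2, whose candidates are 2 or 3. If R2C2 = 2: then R1C2 would have to be in {6,8} for the 34 across but in {7} for the 9 down — contradiction. So R2C2 = 3.
R1C2 = 9 − 3 = 6 completes the 9 down.

6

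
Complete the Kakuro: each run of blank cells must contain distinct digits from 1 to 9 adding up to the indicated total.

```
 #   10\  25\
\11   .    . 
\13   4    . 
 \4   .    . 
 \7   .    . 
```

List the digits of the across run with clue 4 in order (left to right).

1, 3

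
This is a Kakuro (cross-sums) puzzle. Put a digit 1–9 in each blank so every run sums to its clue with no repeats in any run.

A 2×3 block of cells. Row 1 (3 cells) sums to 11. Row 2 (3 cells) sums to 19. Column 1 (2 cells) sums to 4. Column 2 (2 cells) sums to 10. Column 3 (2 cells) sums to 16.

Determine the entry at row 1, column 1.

1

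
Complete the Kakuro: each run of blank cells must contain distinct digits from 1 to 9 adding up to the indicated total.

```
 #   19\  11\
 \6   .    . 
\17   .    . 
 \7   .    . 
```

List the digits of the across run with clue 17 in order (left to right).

9, 8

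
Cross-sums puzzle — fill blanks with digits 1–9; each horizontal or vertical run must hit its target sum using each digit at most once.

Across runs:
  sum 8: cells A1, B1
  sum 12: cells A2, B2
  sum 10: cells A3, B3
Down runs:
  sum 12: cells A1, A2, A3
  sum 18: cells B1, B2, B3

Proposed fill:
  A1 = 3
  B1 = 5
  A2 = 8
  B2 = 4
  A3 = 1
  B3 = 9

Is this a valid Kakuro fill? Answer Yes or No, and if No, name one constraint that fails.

Yes

Across: 3+5=8; 8+4=12; 1+9=10. Down: 3+8+1=12; 5+4+9=18. No digit repeats within any run.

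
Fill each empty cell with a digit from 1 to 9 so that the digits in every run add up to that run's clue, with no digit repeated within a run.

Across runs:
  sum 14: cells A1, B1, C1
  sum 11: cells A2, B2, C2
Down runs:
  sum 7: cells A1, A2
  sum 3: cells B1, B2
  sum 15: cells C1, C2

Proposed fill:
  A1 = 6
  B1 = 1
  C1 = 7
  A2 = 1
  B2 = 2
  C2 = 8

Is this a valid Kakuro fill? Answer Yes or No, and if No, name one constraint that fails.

Yes

Across: 6+1+7=14; 1+2+8=11. Down: 6+1=7; 1+2=3; 7+8=15. No digit repeats within any run.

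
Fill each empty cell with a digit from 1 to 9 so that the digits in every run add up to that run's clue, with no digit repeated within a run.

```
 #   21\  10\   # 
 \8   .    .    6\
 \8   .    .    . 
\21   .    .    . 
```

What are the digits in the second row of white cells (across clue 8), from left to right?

Nothing is forced directly, so branch on R2C1, whose candidates are 4 or 5. If R2C1 = 4: then R1C1 would have to be in {1,2,3,5,6,7} for the 8 across but in {8,9} for the 21 down — contradiction. So R2C1 = 5.
Given what's placed, R1C1 must be 7 to fit the 8 across and 21 down.
R1C2 = 8 − 7 = 1 completes the 8 across.
R2C2 = 2: the only remaining digit allowed by both the 8 across and the 10 down.
R2C3 = 8 − 7 = 1 completes the 8 across.
R3C1 = 21 − 12 = 9 completes the 21 down.
R3C2 = 10 − 3 = 7 completes the 10 down.
R3C3 = 21 − 16 = 5 completes the 21 across.

5 2 1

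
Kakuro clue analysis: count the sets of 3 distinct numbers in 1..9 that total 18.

7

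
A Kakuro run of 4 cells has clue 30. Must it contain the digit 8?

Yes

The only way to make 30 from 4 distinct digits is {6,7,8,9}, which contains 8.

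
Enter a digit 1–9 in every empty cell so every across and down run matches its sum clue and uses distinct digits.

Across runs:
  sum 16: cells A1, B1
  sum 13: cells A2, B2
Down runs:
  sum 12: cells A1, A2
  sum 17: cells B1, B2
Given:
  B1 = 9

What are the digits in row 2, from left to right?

5, 8

16 in 2 cells must be {7,9}; 17 in 2 cells must be {8,9}.
A1 = 16 − 9 = 7 completes the 16 across.
A2 = 12 − 7 = 5 completes the 12 down.
B2 = 13 − 5 = 8 completes the 13 across.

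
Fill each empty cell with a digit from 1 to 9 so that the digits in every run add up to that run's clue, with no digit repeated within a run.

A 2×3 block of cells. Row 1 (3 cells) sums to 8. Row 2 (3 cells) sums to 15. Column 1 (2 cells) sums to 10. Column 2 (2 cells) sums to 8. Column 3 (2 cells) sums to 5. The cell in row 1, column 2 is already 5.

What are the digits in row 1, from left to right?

2 5 1

(2,2) = 8 − 5 = 3 completes the 8 down.
Given what's placed, (2,3) must be 4 to fit the 15 across and 5 down.
(1,3) = 5 − 4 = 1 completes the 5 down.
(2,1) = 15 − 7 = 8 completes the 15 across.
(1,1) = 8 − 6 = 2 completes the 8 across.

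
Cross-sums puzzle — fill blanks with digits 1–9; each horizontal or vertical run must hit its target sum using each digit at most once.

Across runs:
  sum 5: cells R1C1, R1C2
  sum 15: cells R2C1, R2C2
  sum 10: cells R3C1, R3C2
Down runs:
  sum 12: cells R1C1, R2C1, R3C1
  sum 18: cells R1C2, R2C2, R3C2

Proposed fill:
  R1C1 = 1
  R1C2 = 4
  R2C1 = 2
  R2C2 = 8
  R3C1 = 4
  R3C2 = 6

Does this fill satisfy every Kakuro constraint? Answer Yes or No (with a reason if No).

No — the down run R1C1–R3C1 sums to 7, not 12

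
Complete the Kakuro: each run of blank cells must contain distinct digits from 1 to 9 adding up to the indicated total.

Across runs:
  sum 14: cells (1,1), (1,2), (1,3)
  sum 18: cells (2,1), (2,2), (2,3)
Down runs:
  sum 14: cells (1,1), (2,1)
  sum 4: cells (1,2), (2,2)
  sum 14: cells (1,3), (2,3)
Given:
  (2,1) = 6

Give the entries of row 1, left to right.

4 in 2 cells must be {1,3}.
(1,1) = 14 − 6 = 8 completes the 14 down.
Given what's placed, (1,2) must be 1 to fit the 14 across and 4 down.
(1,3) = 14 − 9 = 5 completes the 14 across.
(2,2) = 4 − 1 = 3 completes the 4 down.
(2,3) = 18 − 9 = 9 completes the 18 across.

8, 1, 5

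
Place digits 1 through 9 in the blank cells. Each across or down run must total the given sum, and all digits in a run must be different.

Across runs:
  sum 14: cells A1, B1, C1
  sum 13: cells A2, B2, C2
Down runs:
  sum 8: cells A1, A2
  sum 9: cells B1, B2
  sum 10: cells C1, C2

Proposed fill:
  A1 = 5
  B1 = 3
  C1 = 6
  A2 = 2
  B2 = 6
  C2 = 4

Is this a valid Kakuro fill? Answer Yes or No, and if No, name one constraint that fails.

No — the across run A2–C2 sums to 12, not 13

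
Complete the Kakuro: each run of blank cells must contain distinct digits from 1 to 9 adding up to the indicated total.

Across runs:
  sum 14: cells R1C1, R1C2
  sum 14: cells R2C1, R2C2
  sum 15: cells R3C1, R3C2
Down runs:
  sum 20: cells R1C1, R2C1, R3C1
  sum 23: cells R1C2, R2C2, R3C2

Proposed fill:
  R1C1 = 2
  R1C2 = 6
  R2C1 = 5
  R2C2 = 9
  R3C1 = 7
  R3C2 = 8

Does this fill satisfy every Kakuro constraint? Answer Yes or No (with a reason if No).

No — the down run R1C1–R3C1 sums to 14, not 20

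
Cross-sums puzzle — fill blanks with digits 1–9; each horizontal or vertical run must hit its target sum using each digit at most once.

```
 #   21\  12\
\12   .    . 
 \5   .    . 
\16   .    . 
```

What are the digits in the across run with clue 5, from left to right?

16 in 2 cells must be {7,9}.
The 5 across and the 21 down share only 4, so R2C1 = 4.
R2C2 = 5 − 4 = 1 completes the 5 across.
Given what's placed, R3C1 must be 9 to fit the 16 across and 21 down.
R3C2 = 16 − 9 = 7 completes the 16 across.
R1C1 = 21 − 13 = 8 completes the 21 down.
R1C2 = 12 − 8 = 4 completes the 12 across.

4 1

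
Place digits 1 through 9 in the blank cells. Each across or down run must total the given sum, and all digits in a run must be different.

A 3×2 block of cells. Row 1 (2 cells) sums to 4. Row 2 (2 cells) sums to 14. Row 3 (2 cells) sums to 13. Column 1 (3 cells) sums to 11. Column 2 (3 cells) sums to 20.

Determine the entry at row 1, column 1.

4 in 2 cells must be {1,3}.
The 4 across and the 20 down share only 3, so (1,2) = 3.
(1,1) = 4 − 3 = 1 completes the 4 across.
Nothing is forced directly, so branch on (2,1), whose candidates are 6 or 8. If (2,1) = 8: then (2,2) would have to be in {6} for the 14 across but in {8,9} for the 20 down — contradiction. So (2,1) = 6.
(2,2) = 14 − 6 = 8 completes the 14 across.
(3,1) = 11 − 7 = 4 completes the 11 down.
(3,2) = 13 − 4 = 9 completes the 13 across.

1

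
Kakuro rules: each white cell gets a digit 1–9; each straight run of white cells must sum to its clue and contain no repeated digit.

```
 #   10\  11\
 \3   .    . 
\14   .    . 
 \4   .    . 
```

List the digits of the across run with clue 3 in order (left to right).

3 in 2 cells must be {1,2}; 4 in 2 cells must be {1,3}.
Nothing is forced directly, so branch on R2C1, whose candidates are 5 or 6. If R2C1 = 5: then R2C2 would have to be in {9} for the 14 across but in {1,2,3,4,5,6,7,8} for the 11 down — contradiction. So R2C1 = 6.
Given what's placed, R1C1 must be 1 to fit the 3 across and 10 down.
R1C2 = 3 − 1 = 2 completes the 3 across.
R2C2 = 14 − 6 = 8 completes the 14 across.
R3C1 = 10 − 7 = 3 completes the 10 down.
R3C2 = 4 − 3 = 1 completes the 4 across.

1 2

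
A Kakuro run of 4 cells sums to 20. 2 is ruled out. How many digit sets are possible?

6

4 distinct digits from 1–9 sum between 10 and 30.
Dropping sets that contain 2.
Enumerating: {1,3,7,9}, {1,4,6,9}, {1,4,7,8}, {1,5,6,8}, {3,4,5,8}, {3,4,6,7}.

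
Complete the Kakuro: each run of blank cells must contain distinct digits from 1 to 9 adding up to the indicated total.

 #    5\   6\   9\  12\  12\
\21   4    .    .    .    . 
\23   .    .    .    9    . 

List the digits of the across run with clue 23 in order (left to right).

R1C4 = 12 − 9 = 3 completes the 12 down.
R2C1 = 5 − 4 = 1 completes the 5 down.
No cell is forced outright now. R1C2 can only be 1 or 2 or 5 (the digits allowed by both its 21 across and its 6 down). If R1C2 = 1: that forces R2C2 = 5, after which R2C5 would have to be in {2,6} for the 23 across but in {3,4,5,7,8,9} for the 12 down — contradiction. If R1C2 = 5: then R2C2 would have to be in {2,3,4,5,6,7,8} for the 23 across but in {1} for the 6 down — contradiction. So R1C2 = 2.
R2C2 = 6 − 2 = 4 completes the 6 down.
Nothing is forced directly, so branch on R2C5, whose candidates are 3 or 7. If R2C5 = 3: then R1C5 would have to be in {5,7} for the 21 across but in {9} for the 12 down — contradiction. So R2C5 = 7.
R1C5 = 12 − 7 = 5 completes the 12 down.
R2C3 = 23 − 21 = 2 completes the 23 across.
R1C3 = 21 − 14 = 7 completes the 21 across.

1, 4, 2, 9, 7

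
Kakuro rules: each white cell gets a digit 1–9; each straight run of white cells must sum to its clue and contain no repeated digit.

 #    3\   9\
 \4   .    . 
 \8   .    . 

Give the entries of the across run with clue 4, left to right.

4 in 2 cells must be {1,3}; 3 in 2 cells must be {1,2}.
The 4 across and the 3 down share only 1, so R1C1 = 1.
R1C2 = 4 − 1 = 3 completes the 4 across.
R2C1 = 3 − 1 = 2 completes the 3 down.
R2C2 = 8 − 2 = 6 completes the 8 across.

1 3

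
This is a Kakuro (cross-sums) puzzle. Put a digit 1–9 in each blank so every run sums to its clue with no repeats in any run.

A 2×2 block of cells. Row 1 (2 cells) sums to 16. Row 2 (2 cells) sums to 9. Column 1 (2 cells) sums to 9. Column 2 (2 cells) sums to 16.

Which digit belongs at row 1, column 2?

16 in 2 cells must be {7,9}.
The 16 across and the 9 down share only 7, so (1,1) = 7.
(1,2) = 16 − 7 = 9 completes the 16 across.
(2,1) = 9 − 7 = 2 completes the 9 down.
(2,2) = 9 − 2 = 7 completes the 9 across.

9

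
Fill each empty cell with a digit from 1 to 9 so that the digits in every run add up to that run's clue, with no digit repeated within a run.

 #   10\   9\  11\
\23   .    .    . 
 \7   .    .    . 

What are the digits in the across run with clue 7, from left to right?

4, 1, 2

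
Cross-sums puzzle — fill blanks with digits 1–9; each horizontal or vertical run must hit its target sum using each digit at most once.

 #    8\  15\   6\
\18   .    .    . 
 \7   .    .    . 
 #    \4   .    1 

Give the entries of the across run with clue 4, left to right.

7 in 3 cells must be {1,2,4}; 4 in 2 cells must be {1,3}; 6 in 3 cells must be {1,2,3}.
Given what's placed, R2C3 must be 2 to fit the 7 across and 6 down.
R3C2 = 4 − 1 = 3 completes the 4 across.
R1C3 = 6 − 3 = 3 completes the 6 down.
Given what's placed, R2C1 must be 1 to fit the 7 across and 8 down.
R2C2 = 7 − 3 = 4 completes the 7 across.
R1C1 = 8 − 1 = 7 completes the 8 down.
R1C2 = 18 − 10 = 8 completes the 18 across.

3 1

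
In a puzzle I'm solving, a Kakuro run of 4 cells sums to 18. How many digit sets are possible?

11

4 distinct digits from 1–9 sum between 10 and 30.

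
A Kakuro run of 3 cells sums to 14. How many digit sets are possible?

8

3 distinct digits from 1–9 sum between 6 and 24.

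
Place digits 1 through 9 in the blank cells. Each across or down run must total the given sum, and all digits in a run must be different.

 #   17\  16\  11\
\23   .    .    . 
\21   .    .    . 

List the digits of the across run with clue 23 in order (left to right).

23 in 3 cells must be {6,8,9}; 17 in 2 cells must be {8,9}; 16 in 2 cells must be {7,9}.
The 23 across and the 16 down share only 9, so R1C2 = 9.
R2C2 = 16 − 9 = 7 completes the 16 down.
Given what's placed, R1C1 must be 8 to fit the 23 across and 17 down.
R1C3 = 23 − 17 = 6 completes the 23 across.
R2C1 = 17 − 8 = 9 completes the 17 down.
R2C3 = 21 − 16 = 5 completes the 21 across.

8 9 6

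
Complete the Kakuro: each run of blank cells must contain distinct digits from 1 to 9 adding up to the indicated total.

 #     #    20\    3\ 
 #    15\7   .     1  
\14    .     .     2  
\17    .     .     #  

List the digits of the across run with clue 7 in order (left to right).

6 1

17 in 2 cells must be {8,9}; 3 in 2 cells must be {1,2}.
R1C2 = 7 − 1 = 6 completes the 7 across.
Given what's placed, R3C2 must be 9 to fit the 17 across and 20 down.
R2C2 = 20 − 15 = 5 completes the 20 down.
R3C1 = 17 − 9 = 8 completes the 17 across.
R2C1 = 14 − 7 = 7 completes the 14 across.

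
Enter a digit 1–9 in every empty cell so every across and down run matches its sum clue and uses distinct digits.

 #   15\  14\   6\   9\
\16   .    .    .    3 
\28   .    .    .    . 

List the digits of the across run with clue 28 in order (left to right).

8, 9, 5, 6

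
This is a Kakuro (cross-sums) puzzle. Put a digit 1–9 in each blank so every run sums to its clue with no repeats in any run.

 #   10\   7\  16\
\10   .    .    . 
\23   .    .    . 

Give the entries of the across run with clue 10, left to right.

2 1 7

23 in 3 cells must be {6,8,9}; 16 in 2 cells must be {7,9}.
The 10 across and the 16 down share only 7, so R1C3 = 7.
The 23 across and the 7 down share only 6, so R2C2 = 6.
R2C3 = 16 − 7 = 9 completes the 16 down.
R1C2 = 7 − 6 = 1 completes the 7 down.
R2C1 = 23 − 15 = 8 completes the 23 across.
R1C1 = 10 − 8 = 2 completes the 10 across.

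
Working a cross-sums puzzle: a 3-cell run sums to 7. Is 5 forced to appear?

The only way to make 7 from 3 distinct digits is {1,2,4}, which does not contain 5.

No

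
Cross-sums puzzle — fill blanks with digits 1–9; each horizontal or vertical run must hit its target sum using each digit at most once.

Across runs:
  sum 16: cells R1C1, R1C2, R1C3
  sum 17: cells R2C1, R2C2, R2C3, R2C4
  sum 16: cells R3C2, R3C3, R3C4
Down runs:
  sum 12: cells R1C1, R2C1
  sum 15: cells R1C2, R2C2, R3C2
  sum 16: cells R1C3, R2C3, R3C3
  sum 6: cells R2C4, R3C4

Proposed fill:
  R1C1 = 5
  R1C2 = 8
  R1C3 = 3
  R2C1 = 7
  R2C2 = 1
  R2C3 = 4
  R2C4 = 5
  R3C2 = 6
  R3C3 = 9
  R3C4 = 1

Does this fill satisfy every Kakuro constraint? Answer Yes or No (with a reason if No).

Yes

Across: 5+8+3=16; 7+1+4+5=17; 6+9+1=16. Down: 5+7=12; 8+1+6=15; 3+4+9=16; 5+1=6. No digit repeats within any run.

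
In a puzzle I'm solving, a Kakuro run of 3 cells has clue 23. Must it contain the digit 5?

No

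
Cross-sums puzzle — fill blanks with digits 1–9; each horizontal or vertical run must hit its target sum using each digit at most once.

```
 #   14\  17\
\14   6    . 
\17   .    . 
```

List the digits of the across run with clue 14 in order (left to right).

17 in 2 cells must be {8,9}.
R1C2 = 14 − 6 = 8 completes the 14 across.
R2C1 = 14 − 6 = 8 completes the 14 down.
R2C2 = 17 − 8 = 9 completes the 17 across.

6 8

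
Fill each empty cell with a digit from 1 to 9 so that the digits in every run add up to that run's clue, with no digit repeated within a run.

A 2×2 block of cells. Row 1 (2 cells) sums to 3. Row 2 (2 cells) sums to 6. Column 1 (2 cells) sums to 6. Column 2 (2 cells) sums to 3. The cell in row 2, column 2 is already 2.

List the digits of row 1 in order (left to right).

2 1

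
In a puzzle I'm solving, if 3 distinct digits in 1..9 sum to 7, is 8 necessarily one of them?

No

The only way to make 7 from 3 distinct digits is {1,2,4}, which does not contain 8.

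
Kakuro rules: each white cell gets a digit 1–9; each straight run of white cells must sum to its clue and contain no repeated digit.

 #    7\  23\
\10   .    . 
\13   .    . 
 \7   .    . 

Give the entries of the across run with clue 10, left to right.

2 8

7 in 3 cells must be {1,2,4}; 23 in 3 cells must be {6,8,9}.
The 13 across and the 7 down share only 4, so R2C1 = 4.
R2C2 = 13 − 4 = 9 completes the 13 across.
Given what's placed, R3C2 must be 6 to fit the 7 across and 23 down.
R1C2 = 23 − 15 = 8 completes the 23 down.
R3C1 = 7 − 6 = 1 completes the 7 across.
R1C1 = 10 − 8 = 2 completes the 10 across.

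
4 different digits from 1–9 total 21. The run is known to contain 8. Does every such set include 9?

No

Counterexample: {1,5,7,8} sums to 21 under that restriction without using 9.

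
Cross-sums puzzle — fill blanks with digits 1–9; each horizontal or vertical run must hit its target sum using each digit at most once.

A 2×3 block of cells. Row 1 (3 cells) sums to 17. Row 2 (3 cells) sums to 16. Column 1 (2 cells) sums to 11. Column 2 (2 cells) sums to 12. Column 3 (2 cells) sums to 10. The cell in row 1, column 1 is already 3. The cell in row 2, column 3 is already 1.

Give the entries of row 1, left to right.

(1,3) = 10 − 1 = 9 completes the 10 down.
(2,1) = 11 − 3 = 8 completes the 11 down.
(2,2) = 16 − 9 = 7 completes the 16 across.
(1,2) = 17 − 12 = 5 completes the 17 across.

3 5 9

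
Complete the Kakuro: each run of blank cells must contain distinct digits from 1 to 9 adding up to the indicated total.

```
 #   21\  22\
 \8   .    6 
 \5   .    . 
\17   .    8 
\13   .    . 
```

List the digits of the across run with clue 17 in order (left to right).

17 in 2 cells must be {8,9}.
R1C1 = 8 − 6 = 2 completes the 8 across.
R3C1 = 17 − 8 = 9 completes the 17 across.
Nothing is forced directly, so branch on R2C1, whose candidates are 3 or 4. If R2C1 = 3: then R2C2 would have to be in {2} for the 5 across but in {1,3,5,7} for the 22 down — contradiction. So R2C1 = 4.
R2C2 = 5 − 4 = 1 completes the 5 across.
R4C1 = 21 − 15 = 6 completes the 21 down.
R4C2 = 13 − 6 = 7 completes the 13 across.

9 8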